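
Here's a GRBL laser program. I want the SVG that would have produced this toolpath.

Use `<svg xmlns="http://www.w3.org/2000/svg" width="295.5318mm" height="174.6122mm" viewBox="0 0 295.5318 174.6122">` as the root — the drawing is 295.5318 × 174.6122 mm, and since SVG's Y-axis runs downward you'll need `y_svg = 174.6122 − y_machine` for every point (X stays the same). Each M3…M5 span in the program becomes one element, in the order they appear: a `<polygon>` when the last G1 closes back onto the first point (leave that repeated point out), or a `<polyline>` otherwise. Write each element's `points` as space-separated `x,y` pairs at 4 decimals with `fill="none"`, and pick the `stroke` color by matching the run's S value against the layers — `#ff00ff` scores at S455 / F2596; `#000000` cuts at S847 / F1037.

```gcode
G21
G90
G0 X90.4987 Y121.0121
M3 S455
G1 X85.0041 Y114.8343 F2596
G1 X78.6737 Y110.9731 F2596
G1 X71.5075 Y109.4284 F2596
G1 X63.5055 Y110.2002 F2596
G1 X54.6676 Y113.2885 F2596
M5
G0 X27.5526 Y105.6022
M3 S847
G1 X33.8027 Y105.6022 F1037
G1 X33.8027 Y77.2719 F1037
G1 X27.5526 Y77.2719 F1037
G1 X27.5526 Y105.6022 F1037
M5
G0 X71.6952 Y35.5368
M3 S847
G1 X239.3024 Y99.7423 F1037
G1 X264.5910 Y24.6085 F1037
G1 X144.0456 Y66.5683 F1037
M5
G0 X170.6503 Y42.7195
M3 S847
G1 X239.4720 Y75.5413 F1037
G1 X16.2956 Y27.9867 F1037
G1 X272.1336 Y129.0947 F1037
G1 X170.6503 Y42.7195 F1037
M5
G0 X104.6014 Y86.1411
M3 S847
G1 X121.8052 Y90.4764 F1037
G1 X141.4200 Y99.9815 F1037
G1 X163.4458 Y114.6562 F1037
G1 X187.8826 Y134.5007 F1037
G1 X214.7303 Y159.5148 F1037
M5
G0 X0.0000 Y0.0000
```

Each laser-on run becomes one SVG element. Flip Y back into SVG space with y_svg = 174.6122 − y_machine.

Run 1: the run's S455 means `#ff00ff` (score). The run is open, so emit a `<polyline>` with points (Y-flipped): 90.4987,53.6001 85.0041,59.7779 78.6737,63.6391 71.5075,65.1838 63.5055,64.4120 54.6676,61.3237.

Run 2: power S847 maps to stroke `#000000` (cut). The run returns to its start, so emit a `<polygon>` with points (Y-flipped): 27.5526,69.0100 33.8027,69.0100 33.8027,97.3403 27.5526,97.3403.

Run 3: the run's S847 means `#000000` (cut). The run is open, so emit a `<polyline>` with points (Y-flipped): 71.6952,139.0754 239.3024,74.8699 264.5910,150.0037 144.0456,108.0439.

Run 4: power S847 maps to stroke `#000000` (cut). The run returns to its start, so emit a `<polygon>` with points (Y-flipped): 170.6503,131.8927 239.4720,99.0709 16.2956,146.6255 272.1336,45.5175.

Run 5: S847 ⇒ cut layer `#000000`. The run is open, so emit a `<polyline>` with points (Y-flipped): 104.6014,88.4711 121.8052,84.1358 141.4200,74.6307 163.4458,59.9560 187.8826,40.1115 214.7303,15.0974.

<svg xmlns="http://www.w3.org/2000/svg" width="295.5318mm" height="174.6122mm" viewBox="0 0 295.5318 174.6122">
  <polyline points="90.4987,53.6001 85.0041,59.7779 78.6737,63.6391 71.5075,65.1838 63.5055,64.4120 54.6676,61.3237" fill="none" stroke="#ff00ff"/>
  <polygon points="27.5526,69.0100 33.8027,69.0100 33.8027,97.3403 27.5526,97.3403" fill="none" stroke="#000000"/>
  <polyline points="71.6952,139.0754 239.3024,74.8699 264.5910,150.0037 144.0456,108.0439" fill="none" stroke="#000000"/>
  <polygon points="170.6503,131.8927 239.4720,99.0709 16.2956,146.6255 272.1336,45.5175" fill="none" stroke="#000000"/>
  <polyline points="104.6014,88.4711 121.8052,84.1358 141.4200,74.6307 163.4458,59.9560 187.8826,40.1115 214.7303,15.0974" fill="none" stroke="#000000"/>
</svg>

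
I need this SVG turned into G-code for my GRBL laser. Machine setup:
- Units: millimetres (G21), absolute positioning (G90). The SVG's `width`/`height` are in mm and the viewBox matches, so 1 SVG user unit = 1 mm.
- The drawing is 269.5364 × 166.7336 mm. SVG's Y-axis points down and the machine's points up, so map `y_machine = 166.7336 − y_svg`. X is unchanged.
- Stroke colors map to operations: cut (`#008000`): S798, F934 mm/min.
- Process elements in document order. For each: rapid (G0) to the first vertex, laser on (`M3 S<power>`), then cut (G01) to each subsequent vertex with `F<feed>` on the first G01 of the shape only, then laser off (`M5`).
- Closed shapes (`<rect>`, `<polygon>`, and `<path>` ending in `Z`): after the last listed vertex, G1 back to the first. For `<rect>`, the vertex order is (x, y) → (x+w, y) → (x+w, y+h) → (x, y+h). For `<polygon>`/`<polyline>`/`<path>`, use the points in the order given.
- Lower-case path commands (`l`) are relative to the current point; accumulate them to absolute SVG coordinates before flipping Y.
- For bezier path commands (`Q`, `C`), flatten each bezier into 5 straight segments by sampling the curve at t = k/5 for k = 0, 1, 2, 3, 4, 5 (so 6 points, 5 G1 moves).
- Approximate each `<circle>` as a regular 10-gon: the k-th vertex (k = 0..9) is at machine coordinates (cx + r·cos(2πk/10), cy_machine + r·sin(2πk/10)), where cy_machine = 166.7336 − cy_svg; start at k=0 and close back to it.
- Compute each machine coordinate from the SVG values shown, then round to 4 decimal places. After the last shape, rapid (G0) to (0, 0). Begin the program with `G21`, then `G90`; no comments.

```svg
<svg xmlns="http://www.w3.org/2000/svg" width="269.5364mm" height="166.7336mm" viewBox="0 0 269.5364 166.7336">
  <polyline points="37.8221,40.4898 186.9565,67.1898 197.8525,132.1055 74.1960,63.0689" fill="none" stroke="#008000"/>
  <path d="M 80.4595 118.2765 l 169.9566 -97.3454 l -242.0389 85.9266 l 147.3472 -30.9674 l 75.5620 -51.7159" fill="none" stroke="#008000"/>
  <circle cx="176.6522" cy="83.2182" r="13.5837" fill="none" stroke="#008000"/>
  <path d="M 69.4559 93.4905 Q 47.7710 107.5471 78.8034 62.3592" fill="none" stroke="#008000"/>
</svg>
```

Since the viewBox matches the mm dimensions, user units are millimetres directly. The only transform is the Y-flip y_m = 166.7336 − y_svg.

Shape 1 is a open polyline drawn with `<polyline>`. Its stroke #008000 means cut at S798, F934. After flipping Y the toolpath is (37.8221,126.2438) → (186.9565,99.5438) → (197.8525,34.6281) → (74.1960,103.6647).

Shape 2 is a open polyline drawn with `<path>`. Its stroke #008000 means cut at S798, F934. After flipping Y the toolpath is (80.4595,48.4571) → (250.4161,145.8025) → (8.3772,59.8759) → (155.7244,90.8433) → (231.2864,142.5592).

Shape 3 is a circle drawn with `<circle>`. Its stroke #008000 means cut at S798, F934. After flipping Y the toolpath is (190.2359,83.5154) → (187.6416,91.4997) → (180.8498,96.4343) → (172.4546,96.4343) → (165.6628,91.4997) → (163.0685,83.5154) → (165.6628,75.5311) → (172.4546,70.5965) → (180.8498,70.5965) → (187.6416,75.5311) → (190.2359,83.5154), returning to the start.

Shape 4 is a quadratic bezier drawn with `<path>`. Its stroke #008000 means cut at S798, F934. After flipping Y the toolpath is (69.4559,73.2431) → (62.8906,69.9902) → (60.5427,71.4769) → (62.4122,77.7032) → (68.4991,88.6690) → (78.8034,104.3744).

G21
G90
G0 X37.8221 Y126.2438
M3 S798
G01 X186.9565 Y99.5438 F934
G01 X197.8525 Y34.6281
G01 X74.1960 Y103.6647
M5
G0 X80.4595 Y48.4571
M3 S798
G01 X250.4161 Y145.8025 F934
G01 X8.3772 Y59.8759
G01 X155.7244 Y90.8433
G01 X231.2864 Y142.5592
M5
G0 X190.2359 Y83.5154
M3 S798
G01 X187.6416 Y91.4997 F934
G01 X180.8498 Y96.4343
G01 X172.4546 Y96.4343
G01 X165.6628 Y91.4997
G01 X163.0685 Y83.5154
G01 X165.6628 Y75.5311
G01 X172.4546 Y70.5965
G01 X180.8498 Y70.5965
G01 X187.6416 Y75.5311
G01 X190.2359 Y83.5154
M5
G0 X69.4559 Y73.2431
M3 S798
G01 X62.8906 Y69.9902 F934
G01 X60.5427 Y71.4769
G01 X62.4122 Y77.7032
G01 X68.4991 Y88.6690
G01 X78.8034 Y104.3744
M5
G0 X0.0000 Y0.0000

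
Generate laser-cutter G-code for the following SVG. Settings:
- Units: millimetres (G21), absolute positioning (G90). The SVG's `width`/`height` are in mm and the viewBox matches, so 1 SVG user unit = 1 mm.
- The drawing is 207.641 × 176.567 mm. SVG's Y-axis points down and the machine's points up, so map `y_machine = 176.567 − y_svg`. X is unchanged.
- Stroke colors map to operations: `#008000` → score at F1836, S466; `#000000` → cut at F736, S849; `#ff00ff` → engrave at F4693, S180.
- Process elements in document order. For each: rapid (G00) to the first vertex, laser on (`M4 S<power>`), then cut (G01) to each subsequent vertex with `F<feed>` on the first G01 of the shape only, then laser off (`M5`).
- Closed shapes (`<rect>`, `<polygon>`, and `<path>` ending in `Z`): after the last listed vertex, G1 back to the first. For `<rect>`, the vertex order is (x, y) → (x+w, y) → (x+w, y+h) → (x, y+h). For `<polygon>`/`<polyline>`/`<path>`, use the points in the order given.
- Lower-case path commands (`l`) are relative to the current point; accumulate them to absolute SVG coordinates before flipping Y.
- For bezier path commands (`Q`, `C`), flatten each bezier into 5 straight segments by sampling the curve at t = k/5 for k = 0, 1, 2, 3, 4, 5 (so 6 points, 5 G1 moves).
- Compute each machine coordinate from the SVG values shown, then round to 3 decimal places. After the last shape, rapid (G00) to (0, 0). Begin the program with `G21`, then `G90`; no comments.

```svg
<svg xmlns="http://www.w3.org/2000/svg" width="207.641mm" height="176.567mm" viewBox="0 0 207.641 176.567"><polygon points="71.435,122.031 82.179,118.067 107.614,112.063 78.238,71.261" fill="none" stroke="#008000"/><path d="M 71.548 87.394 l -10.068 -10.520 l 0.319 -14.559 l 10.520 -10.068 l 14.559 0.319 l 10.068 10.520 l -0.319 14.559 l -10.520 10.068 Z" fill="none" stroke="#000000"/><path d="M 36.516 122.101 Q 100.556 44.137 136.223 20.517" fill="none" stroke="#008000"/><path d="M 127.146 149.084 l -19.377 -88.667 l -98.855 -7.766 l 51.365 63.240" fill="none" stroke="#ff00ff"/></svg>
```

G21
G90
G00 X71.435 Y54.536
M4 S466
G01 X82.179 Y58.500 F1836
G01 X107.614 Y64.504
G01 X78.238 Y105.306
G01 X71.435 Y54.536
M5
G00 X71.548 Y89.173
M4 S849
G01 X61.480 Y99.693 F736
G01 X61.799 Y114.252
G01 X72.319 Y124.320
G01 X86.878 Y124.001
G01 X96.946 Y113.481
G01 X96.627 Y98.922
G01 X86.107 Y88.854
G01 X71.548 Y89.173
M5
G00 X36.516 Y54.466
M4 S466
G01 X60.997 Y83.478 F1836
G01 X83.208 Y108.142
G01 X103.150 Y128.459
G01 X120.821 Y144.428
G01 X136.223 Y156.050
M5
G00 X127.146 Y27.483
M4 S180
G01 X107.769 Y116.150 F4693
G01 X8.914 Y123.916
G01 X60.279 Y60.676
M5
G00 X0.000 Y0.000

viewBox `0 0 207.641 176.567` with mm width/height → 1 unit = 1 mm. Flip: y_m = 176.567 − y_svg.

**Shape 1** — `<polygon>` closed polygon, stroke `#008000` → score (S466, F1836). Machine vertices: (71.435,54.536) → (82.179,58.500) → (107.614,64.504) → (78.238,105.306) → (71.435,54.536). Closed: final G1 returns to the first vertex.

**Shape 2** — `<path>` regular polygon, stroke `#000000` → cut (S849, F736). Machine vertices: (71.548,89.173) → (61.480,99.693) → (61.799,114.252) → (72.319,124.320) → (86.878,124.001) → (96.946,113.481) → (96.627,98.922) → (86.107,88.854) → (71.548,89.173). Closed: final G1 returns to the first vertex.

**Shape 3** — `<path>` quadratic bezier, stroke `#008000` → score (S466, F1836). Control points (SVG): P0=(36.516,122.101), P1=(100.556,44.137), P2=(136.223,20.517); sampled at t=k/5. Machine vertices: (36.516,54.466) → (60.997,83.478) → (83.208,108.142) → (103.150,128.459) → (120.821,144.428) → (136.223,156.050). Open path.

**Shape 4** — `<path>` open polyline, stroke `#ff00ff` → engrave (S180, F4693). Machine vertices: (127.146,27.483) → (107.769,116.150) → (8.914,123.916) → (60.279,60.676). Open path.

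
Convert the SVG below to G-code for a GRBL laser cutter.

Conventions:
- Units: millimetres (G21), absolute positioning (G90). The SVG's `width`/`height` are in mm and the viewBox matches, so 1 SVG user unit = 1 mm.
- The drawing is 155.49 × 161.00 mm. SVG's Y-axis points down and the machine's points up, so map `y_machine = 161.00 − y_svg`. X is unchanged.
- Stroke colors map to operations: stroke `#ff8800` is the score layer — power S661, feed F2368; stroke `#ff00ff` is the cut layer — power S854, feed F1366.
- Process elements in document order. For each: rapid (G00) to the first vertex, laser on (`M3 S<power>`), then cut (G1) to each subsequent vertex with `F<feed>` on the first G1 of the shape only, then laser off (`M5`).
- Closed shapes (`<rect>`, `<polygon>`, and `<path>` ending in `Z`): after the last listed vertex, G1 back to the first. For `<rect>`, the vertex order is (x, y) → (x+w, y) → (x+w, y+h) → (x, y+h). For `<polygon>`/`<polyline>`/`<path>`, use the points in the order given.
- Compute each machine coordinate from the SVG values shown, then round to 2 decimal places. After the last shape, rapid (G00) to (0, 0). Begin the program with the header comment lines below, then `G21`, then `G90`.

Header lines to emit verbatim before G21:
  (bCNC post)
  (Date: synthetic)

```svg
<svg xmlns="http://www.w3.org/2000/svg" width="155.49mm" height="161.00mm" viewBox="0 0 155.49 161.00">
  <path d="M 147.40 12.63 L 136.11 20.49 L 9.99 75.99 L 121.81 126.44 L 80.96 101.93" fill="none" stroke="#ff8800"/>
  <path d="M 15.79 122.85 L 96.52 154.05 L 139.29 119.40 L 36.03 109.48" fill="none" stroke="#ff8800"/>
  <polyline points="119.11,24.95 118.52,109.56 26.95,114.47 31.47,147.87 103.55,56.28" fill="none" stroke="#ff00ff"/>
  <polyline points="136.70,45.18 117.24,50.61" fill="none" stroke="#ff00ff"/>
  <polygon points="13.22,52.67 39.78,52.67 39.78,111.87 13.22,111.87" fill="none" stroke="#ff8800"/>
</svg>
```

(bCNC post)
(Date: synthetic)
G21
G90
G00 X147.40 Y148.37
M3 S661
G1 X136.11 Y140.51 F2368
G1 X9.99 Y85.01
G1 X121.81 Y34.56
G1 X80.96 Y59.07
M5
G00 X15.79 Y38.15
M3 S661
G1 X96.52 Y6.95 F2368
G1 X139.29 Y41.60
G1 X36.03 Y51.52
M5
G00 X119.11 Y136.05
M3 S854
G1 X118.52 Y51.44 F1366
G1 X26.95 Y46.53
G1 X31.47 Y13.13
G1 X103.55 Y104.72
M5
G00 X136.70 Y115.82
M3 S854
G1 X117.24 Y110.39 F1366
M5
G00 X13.22 Y108.33
M3 S661
G1 X39.78 Y108.33 F2368
G1 X39.78 Y49.13
G1 X13.22 Y49.13
G1 X13.22 Y108.33
M5
G00 X0.00 Y0.00

1 u = 1 mm; y_m = 161.00 − y.

[1] `<path>` open polyline, #ff8800→score S661 F2368: (147.40,148.37) → (136.11,140.51) → (9.99,85.01) → (121.81,34.56) → (80.96,59.07)

[2] `<path>` open polyline, #ff8800→score S661 F2368: (15.79,38.15) → (96.52,6.95) → (139.29,41.60) → (36.03,51.52)

[3] `<polyline>` open polyline, #ff00ff→cut S854 F1366: (119.11,136.05) → (118.52,51.44) → (26.95,46.53) → (31.47,13.13) → (103.55,104.72)

[4] `<polyline>` line segment, #ff00ff→cut S854 F1366: (136.70,115.82) → (117.24,110.39)

[5] `<polygon>` rectangle, #ff8800→score S661 F2368: (13.22,108.33) → (39.78,108.33) → (39.78,49.13) → (13.22,49.13) → (13.22,108.33) (closed)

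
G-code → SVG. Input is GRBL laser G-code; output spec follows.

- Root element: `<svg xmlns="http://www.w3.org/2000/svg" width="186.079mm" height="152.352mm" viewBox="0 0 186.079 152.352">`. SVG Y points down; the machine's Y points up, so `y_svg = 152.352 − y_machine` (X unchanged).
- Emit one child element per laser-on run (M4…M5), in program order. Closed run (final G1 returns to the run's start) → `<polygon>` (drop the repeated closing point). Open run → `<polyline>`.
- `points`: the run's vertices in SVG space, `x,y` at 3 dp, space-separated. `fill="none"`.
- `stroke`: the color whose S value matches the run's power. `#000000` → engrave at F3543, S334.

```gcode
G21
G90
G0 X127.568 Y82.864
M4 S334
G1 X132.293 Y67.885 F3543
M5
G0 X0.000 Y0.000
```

y_svg = 152.352 − y_m. Every run uses S334, so all elements get stroke `#000000` (engrave).

[1] open run; points: 127.568,69.488 132.293,84.467

<svg xmlns="http://www.w3.org/2000/svg" width="186.079mm" height="152.352mm" viewBox="0 0 186.079 152.352">
  <polyline points="127.568,69.488 132.293,84.467" fill="none" stroke="#000000"/>
</svg>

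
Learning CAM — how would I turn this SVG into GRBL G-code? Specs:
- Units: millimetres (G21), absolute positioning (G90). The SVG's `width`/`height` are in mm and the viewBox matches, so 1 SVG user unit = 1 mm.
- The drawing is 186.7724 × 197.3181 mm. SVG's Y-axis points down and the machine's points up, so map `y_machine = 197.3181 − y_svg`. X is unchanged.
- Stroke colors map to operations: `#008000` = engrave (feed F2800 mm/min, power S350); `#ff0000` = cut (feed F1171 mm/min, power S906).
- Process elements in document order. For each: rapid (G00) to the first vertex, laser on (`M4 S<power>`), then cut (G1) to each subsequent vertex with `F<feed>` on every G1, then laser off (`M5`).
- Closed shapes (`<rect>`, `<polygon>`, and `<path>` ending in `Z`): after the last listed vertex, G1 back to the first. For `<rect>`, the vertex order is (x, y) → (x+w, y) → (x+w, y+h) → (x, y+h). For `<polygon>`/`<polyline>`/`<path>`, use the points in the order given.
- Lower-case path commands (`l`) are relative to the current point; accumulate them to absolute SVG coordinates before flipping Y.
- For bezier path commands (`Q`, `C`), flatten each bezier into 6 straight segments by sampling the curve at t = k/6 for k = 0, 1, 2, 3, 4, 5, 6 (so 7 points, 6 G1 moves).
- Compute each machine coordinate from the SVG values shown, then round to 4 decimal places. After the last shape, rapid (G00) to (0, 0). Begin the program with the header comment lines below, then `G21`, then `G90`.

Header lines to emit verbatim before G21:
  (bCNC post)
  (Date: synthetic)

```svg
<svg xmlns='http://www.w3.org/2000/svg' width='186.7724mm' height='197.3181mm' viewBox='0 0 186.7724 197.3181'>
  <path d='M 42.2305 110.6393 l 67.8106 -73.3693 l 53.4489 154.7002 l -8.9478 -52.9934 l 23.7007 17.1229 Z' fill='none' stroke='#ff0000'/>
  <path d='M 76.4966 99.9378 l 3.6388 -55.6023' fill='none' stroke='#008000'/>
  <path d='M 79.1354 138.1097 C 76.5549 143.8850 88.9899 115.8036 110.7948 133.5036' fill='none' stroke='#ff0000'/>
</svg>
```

viewBox `0 0 186.7724 197.3181` with mm width/height → 1 unit = 1 mm. Flip: y_m = 197.3181 − y_svg.

**Shape 1** — `<path>` closed polygon, stroke `#ff0000` → cut (S906, F1171). Machine vertices: (42.2305,86.6788) → (110.0411,160.0481) → (163.4900,5.3479) → (154.5422,58.3413) → (178.2429,41.2184) → (42.2305,86.6788). Closed: final G1 returns to the first vertex.

**Shape 2** — `<path>` line segment, stroke `#008000` → engrave (S350, F2800). Machine vertices: (76.4966,97.3803) → (80.1354,152.9826). Open path.

**Shape 3** — `<path>` cubic bezier, stroke `#ff0000` → cut (S906, F1171). Control points (SVG): P0=(79.1354,138.1097), P1=(76.5549,143.8850), P2=(88.9899,115.8036), P3=(110.7948,133.5036); sampled at t=k/6. Machine vertices: (79.1354,59.2084) → (79.0703,58.7734) → (81.3510,61.7691) → (85.8206,65.9832) → (92.3223,69.2036) → (100.6993,69.2181) → (110.7948,63.8145). Open path.

(bCNC post)
(Date: synthetic)
G21
G90
G00 X42.2305 Y86.6788
M4 S906
G1 X110.0411 Y160.0481 F1171
G1 X163.4900 Y5.3479 F1171
G1 X154.5422 Y58.3413 F1171
G1 X178.2429 Y41.2184 F1171
G1 X42.2305 Y86.6788 F1171
M5
G00 X76.4966 Y97.3803
M4 S350
G1 X80.1354 Y152.9826 F2800
M5
G00 X79.1354 Y59.2084
M4 S906
G1 X79.0703 Y58.7734 F1171
G1 X81.3510 Y61.7691 F1171
G1 X85.8206 Y65.9832 F1171
G1 X92.3223 Y69.2036 F1171
G1 X100.6993 Y69.2181 F1171
G1 X110.7948 Y63.8145 F1171
M5
G00 X0.0000 Y0.0000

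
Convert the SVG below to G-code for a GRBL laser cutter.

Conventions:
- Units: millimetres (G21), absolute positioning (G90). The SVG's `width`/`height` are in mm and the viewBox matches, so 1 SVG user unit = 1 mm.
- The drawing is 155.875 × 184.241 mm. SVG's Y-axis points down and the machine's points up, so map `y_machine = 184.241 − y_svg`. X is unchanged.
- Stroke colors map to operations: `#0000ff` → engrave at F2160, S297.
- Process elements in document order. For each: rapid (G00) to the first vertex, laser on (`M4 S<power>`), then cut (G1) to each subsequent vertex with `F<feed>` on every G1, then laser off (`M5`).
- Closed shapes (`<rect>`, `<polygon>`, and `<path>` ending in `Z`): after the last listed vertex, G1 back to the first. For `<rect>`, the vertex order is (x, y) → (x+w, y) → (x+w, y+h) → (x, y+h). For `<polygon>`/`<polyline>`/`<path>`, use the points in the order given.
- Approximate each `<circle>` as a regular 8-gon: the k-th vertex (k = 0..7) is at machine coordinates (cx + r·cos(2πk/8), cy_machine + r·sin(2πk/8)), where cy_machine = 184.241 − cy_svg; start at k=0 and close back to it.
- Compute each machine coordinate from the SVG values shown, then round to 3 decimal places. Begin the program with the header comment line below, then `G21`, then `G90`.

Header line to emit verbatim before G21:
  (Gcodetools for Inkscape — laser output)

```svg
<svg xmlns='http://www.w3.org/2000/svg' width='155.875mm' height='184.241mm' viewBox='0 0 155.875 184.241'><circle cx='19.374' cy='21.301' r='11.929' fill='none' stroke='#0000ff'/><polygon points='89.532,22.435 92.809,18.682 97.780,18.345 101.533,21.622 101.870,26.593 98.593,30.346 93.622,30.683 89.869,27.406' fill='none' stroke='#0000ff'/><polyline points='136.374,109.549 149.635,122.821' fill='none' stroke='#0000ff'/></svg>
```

(Gcodetools for Inkscape — laser output)
G21
G90
G00 X31.303 Y162.940
M4 S297
G1 X27.809 Y171.375 F2160
G1 X19.374 Y174.869 F2160
G1 X10.939 Y171.375 F2160
G1 X7.445 Y162.940 F2160
G1 X10.939 Y154.505 F2160
G1 X19.374 Y151.011 F2160
G1 X27.809 Y154.505 F2160
G1 X31.303 Y162.940 F2160
M5
G00 X89.532 Y161.806
M4 S297
G1 X92.809 Y165.559 F2160
G1 X97.780 Y165.896 F2160
G1 X101.533 Y162.619 F2160
G1 X101.870 Y157.648 F2160
G1 X98.593 Y153.895 F2160
G1 X93.622 Y153.558 F2160
G1 X89.869 Y156.835 F2160
G1 X89.532 Y161.806 F2160
M5
G00 X136.374 Y74.692
M4 S297
G1 X149.635 Y61.420 F2160
M5

Since the viewBox matches the mm dimensions, user units are millimetres directly. The only transform is the Y-flip y_m = 184.241 − y_svg.

Shape 1 is a circle drawn with `<circle>`. Its stroke #0000ff means engrave at S297, F2160. After flipping Y the toolpath is (31.303,162.940) → (27.809,171.375) → (19.374,174.869) → (10.939,171.375) → (7.445,162.940) → (10.939,154.505) → (19.374,151.011) → (27.809,154.505) → (31.303,162.940), returning to the start.

Shape 2 is a regular polygon drawn with `<polygon>`. Its stroke #0000ff means engrave at S297, F2160. After flipping Y the toolpath is (89.532,161.806) → (92.809,165.559) → (97.780,165.896) → (101.533,162.619) → (101.870,157.648) → (98.593,153.895) → (93.622,153.558) → (89.869,156.835) → (89.532,161.806), returning to the start.

Shape 3 is a line segment drawn with `<polyline>`. Its stroke #0000ff means engrave at S297, F2160. After flipping Y the toolpath is (136.374,74.692) → (149.635,61.420).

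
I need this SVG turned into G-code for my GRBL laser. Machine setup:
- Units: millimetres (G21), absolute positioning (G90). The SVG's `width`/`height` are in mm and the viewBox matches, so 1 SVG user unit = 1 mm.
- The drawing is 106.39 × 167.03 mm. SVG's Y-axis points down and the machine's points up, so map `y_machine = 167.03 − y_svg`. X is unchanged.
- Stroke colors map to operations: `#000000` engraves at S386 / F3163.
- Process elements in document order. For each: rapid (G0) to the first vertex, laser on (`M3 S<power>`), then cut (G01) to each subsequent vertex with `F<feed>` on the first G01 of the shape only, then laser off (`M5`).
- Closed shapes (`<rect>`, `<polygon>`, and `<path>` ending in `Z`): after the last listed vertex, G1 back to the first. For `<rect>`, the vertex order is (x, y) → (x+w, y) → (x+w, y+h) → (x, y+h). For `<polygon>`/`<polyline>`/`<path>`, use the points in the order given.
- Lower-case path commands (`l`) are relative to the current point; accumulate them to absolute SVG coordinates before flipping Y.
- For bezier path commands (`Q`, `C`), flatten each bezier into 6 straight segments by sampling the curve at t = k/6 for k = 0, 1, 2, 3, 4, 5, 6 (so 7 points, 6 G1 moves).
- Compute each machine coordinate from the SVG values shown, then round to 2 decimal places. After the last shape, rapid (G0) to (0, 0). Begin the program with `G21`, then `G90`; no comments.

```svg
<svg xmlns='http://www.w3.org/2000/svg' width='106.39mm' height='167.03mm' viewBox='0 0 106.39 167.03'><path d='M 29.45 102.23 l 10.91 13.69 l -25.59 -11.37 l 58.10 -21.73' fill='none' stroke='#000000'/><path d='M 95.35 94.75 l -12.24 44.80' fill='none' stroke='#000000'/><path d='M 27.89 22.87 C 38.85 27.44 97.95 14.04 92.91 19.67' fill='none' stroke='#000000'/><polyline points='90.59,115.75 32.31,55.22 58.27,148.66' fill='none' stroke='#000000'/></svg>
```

1 u = 1 mm; y_m = 167.03 − y.

[1] `<path>` open polyline, #000000→engrave S386 F3163: (29.45,64.80) → (40.36,51.11) → (14.77,62.48) → (72.87,84.21)

[2] `<path>` line segment, #000000→engrave S386 F3163: (95.35,72.28) → (83.11,27.48)

[3] `<path>` cubic bezier, #000000→engrave S386 F3163: (27.89,144.16) → (36.86,143.20) → (50.74,144.21) → (66.40,146.16) → (80.73,148.02) → (90.60,148.76) → (92.91,147.36)

[4] `<polyline>` open polyline, #000000→engrave S386 F3163: (90.59,51.28) → (32.31,111.81) → (58.27,18.37)

G21
G90
G0 X29.45 Y64.80
M3 S386
G01 X40.36 Y51.11 F3163
G01 X14.77 Y62.48
G01 X72.87 Y84.21
M5
G0 X95.35 Y72.28
M3 S386
G01 X83.11 Y27.48 F3163
M5
G0 X27.89 Y144.16
M3 S386
G01 X36.86 Y143.20 F3163
G01 X50.74 Y144.21
G01 X66.40 Y146.16
G01 X80.73 Y148.02
G01 X90.60 Y148.76
G01 X92.91 Y147.36
M5
G0 X90.59 Y51.28
M3 S386
G01 X32.31 Y111.81 F3163
G01 X58.27 Y18.37
M5
G0 X0.00 Y0.00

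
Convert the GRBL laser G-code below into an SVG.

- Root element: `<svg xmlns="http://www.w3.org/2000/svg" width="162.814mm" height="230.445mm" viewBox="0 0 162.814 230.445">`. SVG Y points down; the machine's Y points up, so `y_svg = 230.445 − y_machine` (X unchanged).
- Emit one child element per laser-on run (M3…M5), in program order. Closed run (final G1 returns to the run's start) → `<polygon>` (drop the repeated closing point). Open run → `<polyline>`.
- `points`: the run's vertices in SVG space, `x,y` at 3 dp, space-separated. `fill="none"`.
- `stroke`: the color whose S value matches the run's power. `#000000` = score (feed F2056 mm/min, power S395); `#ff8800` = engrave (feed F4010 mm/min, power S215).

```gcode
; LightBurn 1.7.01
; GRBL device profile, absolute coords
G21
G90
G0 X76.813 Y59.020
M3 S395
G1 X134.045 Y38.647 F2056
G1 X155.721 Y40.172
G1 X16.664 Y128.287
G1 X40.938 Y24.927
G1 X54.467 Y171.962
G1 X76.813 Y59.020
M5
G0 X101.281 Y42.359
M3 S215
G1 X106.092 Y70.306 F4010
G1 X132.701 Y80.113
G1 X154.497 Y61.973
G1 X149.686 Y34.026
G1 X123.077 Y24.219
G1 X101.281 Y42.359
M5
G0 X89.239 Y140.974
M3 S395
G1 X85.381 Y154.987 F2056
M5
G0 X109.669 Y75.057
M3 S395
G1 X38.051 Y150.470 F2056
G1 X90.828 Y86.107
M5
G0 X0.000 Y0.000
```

y_svg = 230.445 − y_m.

[1] S395→`#000000` (score); closed run; points: 76.813,171.425 134.045,191.798 155.721,190.273 16.664,102.158 40.938,205.518 54.467,58.483

[2] S215→`#ff8800` (engrave); closed run; points: 101.281,188.086 106.092,160.139 132.701,150.332 154.497,168.472 149.686,196.419 123.077,206.226

[3] S395→`#000000` (score); open run; points: 89.239,89.471 85.381,75.458

[4] S395→`#000000` (score); open run; points: 109.669,155.388 38.051,79.975 90.828,144.338

<svg xmlns="http://www.w3.org/2000/svg" width="162.814mm" height="230.445mm" viewBox="0 0 162.814 230.445">
  <polygon points="76.813,171.425 134.045,191.798 155.721,190.273 16.664,102.158 40.938,205.518 54.467,58.483" fill="none" stroke="#000000"/>
  <polygon points="101.281,188.086 106.092,160.139 132.701,150.332 154.497,168.472 149.686,196.419 123.077,206.226" fill="none" stroke="#ff8800"/>
  <polyline points="89.239,89.471 85.381,75.458" fill="none" stroke="#000000"/>
  <polyline points="109.669,155.388 38.051,79.975 90.828,144.338" fill="none" stroke="#000000"/>
</svg>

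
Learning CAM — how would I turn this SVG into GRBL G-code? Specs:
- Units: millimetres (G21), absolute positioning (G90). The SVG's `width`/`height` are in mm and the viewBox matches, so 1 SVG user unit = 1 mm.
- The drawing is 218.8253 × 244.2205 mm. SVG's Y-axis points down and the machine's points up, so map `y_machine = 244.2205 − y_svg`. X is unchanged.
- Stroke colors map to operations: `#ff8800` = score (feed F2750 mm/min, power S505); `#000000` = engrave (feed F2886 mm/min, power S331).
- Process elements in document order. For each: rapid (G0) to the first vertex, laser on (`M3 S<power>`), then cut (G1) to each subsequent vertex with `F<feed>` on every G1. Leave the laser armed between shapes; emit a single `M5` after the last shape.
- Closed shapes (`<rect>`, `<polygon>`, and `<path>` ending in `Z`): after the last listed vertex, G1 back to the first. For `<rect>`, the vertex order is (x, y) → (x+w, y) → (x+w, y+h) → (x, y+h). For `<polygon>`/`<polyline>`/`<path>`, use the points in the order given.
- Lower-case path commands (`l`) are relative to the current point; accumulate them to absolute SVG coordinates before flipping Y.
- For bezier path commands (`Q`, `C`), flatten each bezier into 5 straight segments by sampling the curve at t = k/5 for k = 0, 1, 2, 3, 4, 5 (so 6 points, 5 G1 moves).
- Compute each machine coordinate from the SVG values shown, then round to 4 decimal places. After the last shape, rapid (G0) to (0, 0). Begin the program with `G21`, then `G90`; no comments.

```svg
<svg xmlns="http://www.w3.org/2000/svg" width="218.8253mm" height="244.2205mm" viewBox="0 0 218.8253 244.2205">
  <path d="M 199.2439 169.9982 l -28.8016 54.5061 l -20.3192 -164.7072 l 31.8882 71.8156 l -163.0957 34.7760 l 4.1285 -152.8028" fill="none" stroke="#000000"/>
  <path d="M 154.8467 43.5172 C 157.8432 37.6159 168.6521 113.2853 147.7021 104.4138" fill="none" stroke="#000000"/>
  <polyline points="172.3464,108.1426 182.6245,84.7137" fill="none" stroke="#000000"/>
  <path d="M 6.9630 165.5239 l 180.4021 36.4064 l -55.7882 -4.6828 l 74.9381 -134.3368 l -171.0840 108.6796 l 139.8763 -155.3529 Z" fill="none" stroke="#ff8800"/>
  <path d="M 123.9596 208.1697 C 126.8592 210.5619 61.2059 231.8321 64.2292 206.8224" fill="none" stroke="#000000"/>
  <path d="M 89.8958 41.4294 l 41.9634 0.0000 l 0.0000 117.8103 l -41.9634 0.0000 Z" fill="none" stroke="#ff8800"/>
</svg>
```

G21
G90
G0 X199.2439 Y74.2223
M3 S331
G1 X170.4423 Y19.7162 F2886
G1 X150.1231 Y184.4234 F2886
G1 X182.0113 Y112.6078 F2886
G1 X18.9156 Y77.8318 F2886
G1 X23.0441 Y230.6346 F2886
G0 X154.8467 Y200.7033
M3 S331
G1 X157.2655 Y195.7845 F2886
G1 X159.6599 Y179.2621 F2886
G1 X160.1304 Y159.1094 F2886
G1 X156.7776 Y143.2998 F2886
G1 X147.7021 Y139.8067 F2886
G0 X172.3464 Y136.0779
M3 S331
G1 X182.6245 Y159.5068 F2886
G0 X6.9630 Y78.6966
M3 S505
G1 X187.3651 Y42.2902 F2750
G1 X131.5769 Y46.9730 F2750
G1 X206.5150 Y181.3098 F2750
G1 X35.4310 Y72.6302 F2750
G1 X175.3073 Y227.9831 F2750
G1 X6.9630 Y78.6966 F2750
G0 X123.9596 Y36.0508
M3 S331
G1 X118.5708 Y32.8714 F2886
G1 X103.3164 Y28.2888 F2886
G1 X84.7833 Y25.4307 F2886
G1 X69.5586 Y27.4246 F2886
G1 X64.2292 Y37.3981 F2886
G0 X89.8958 Y202.7911
M3 S505
G1 X131.8592 Y202.7911 F2750
G1 X131.8592 Y84.9808 F2750
G1 X89.8958 Y84.9808 F2750
G1 X89.8958 Y202.7911 F2750
M5
G0 X0.0000 Y0.0000

Since the viewBox matches the mm dimensions, user units are millimetres directly. The only transform is the Y-flip y_m = 244.2205 − y_svg.

Shape 1 is a open polyline drawn with `<path>`. Its stroke #000000 means engrave at S331, F2886. After flipping Y the toolpath is (199.2439,74.2223) → (170.4423,19.7162) → (150.1231,184.4234) → (182.0113,112.6078) → (18.9156,77.8318) → (23.0441,230.6346).

Shape 2 is a cubic bezier drawn with `<path>`. Its stroke #000000 means engrave at S331, F2886. After flipping Y the toolpath is (154.8467,200.7033) → (157.2655,195.7845) → (159.6599,179.2621) → (160.1304,159.1094) → (156.7776,143.2998) → (147.7021,139.8067).

Shape 3 is a line segment drawn with `<polyline>`. Its stroke #000000 means engrave at S331, F2886. After flipping Y the toolpath is (172.3464,136.0779) → (182.6245,159.5068).

Shape 4 is a closed polygon drawn with `<path>`. Its stroke #ff8800 means score at S505, F2750. After flipping Y the toolpath is (6.9630,78.6966) → (187.3651,42.2902) → (131.5769,46.9730) → (206.5150,181.3098) → (35.4310,72.6302) → (175.3073,227.9831) → (6.9630,78.6966), returning to the start.

Shape 5 is a cubic bezier drawn with `<path>`. Its stroke #000000 means engrave at S331, F2886. After flipping Y the toolpath is (123.9596,36.0508) → (118.5708,32.8714) → (103.3164,28.2888) → (84.7833,25.4307) → (69.5586,27.4246) → (64.2292,37.3981).

Shape 6 is a rectangle drawn with `<path>`. Its stroke #ff8800 means score at S505, F2750. After flipping Y the toolpath is (89.8958,202.7911) → (131.8592,202.7911) → (131.8592,84.9808) → (89.8958,84.9808) → (89.8958,202.7911), returning to the start.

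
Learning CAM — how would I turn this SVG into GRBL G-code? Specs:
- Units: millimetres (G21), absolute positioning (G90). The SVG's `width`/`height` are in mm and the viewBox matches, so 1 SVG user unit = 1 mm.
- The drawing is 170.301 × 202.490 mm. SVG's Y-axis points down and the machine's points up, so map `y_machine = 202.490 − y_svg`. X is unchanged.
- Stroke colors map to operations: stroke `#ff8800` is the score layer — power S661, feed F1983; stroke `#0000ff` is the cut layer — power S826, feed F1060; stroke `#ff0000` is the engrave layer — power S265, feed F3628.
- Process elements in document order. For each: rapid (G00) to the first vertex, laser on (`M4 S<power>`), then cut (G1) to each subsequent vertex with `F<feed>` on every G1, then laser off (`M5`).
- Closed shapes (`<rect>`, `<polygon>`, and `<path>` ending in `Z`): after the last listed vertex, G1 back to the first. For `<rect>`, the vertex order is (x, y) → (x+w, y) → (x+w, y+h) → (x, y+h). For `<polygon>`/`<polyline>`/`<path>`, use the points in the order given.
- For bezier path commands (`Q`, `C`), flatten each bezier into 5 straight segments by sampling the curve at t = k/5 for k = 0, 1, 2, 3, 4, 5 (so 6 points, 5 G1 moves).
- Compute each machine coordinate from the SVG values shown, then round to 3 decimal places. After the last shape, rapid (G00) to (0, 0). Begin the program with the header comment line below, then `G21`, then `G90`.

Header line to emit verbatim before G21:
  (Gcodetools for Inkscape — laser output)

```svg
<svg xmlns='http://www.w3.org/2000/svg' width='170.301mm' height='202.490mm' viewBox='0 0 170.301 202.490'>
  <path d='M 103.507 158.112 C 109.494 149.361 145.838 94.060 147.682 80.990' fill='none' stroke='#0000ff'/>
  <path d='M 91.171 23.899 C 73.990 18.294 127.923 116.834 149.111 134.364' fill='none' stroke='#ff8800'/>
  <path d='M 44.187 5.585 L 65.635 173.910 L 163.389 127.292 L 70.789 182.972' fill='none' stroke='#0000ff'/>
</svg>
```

(Gcodetools for Inkscape — laser output)
G21
G90
G00 X103.507 Y44.378
M4 S826
G1 X110.223 Y54.504 F1060
G1 X121.112 Y71.541 F1060
G1 X133.060 Y91.227 F1060
G1 X142.954 Y109.301 F1060
G1 X147.682 Y121.500 F1060
M5
G00 X91.171 Y178.591
M4 S661
G1 X88.565 Y170.938 F1983
G1 X98.042 Y147.177 F1983
G1 X114.615 Y116.197 F1983
G1 X133.300 Y86.884 F1983
G1 X149.111 Y68.126 F1983
M5
G00 X44.187 Y196.905
M4 S826
G1 X65.635 Y28.580 F1060
G1 X163.389 Y75.198 F1060
G1 X70.789 Y19.518 F1060
M5
G00 X0.000 Y0.000

Since the viewBox matches the mm dimensions, user units are millimetres directly. The only transform is the Y-flip y_m = 202.490 − y_svg.

Shape 1 is a cubic bezier drawn with `<path>`. Its stroke #0000ff means cut at S826, F1060. After flipping Y the toolpath is (103.507,44.378) → (110.223,54.504) → (121.112,71.541) → (133.060,91.227) → (142.954,109.301) → (147.682,121.500).

Shape 2 is a cubic bezier drawn with `<path>`. Its stroke #ff8800 means score at S661, F1983. After flipping Y the toolpath is (91.171,178.591) → (88.565,170.938) → (98.042,147.177) → (114.615,116.197) → (133.300,86.884) → (149.111,68.126).

Shape 3 is a open polyline drawn with `<path>`. Its stroke #0000ff means cut at S826, F1060. After flipping Y the toolpath is (44.187,196.905) → (65.635,28.580) → (163.389,75.198) → (70.789,19.518).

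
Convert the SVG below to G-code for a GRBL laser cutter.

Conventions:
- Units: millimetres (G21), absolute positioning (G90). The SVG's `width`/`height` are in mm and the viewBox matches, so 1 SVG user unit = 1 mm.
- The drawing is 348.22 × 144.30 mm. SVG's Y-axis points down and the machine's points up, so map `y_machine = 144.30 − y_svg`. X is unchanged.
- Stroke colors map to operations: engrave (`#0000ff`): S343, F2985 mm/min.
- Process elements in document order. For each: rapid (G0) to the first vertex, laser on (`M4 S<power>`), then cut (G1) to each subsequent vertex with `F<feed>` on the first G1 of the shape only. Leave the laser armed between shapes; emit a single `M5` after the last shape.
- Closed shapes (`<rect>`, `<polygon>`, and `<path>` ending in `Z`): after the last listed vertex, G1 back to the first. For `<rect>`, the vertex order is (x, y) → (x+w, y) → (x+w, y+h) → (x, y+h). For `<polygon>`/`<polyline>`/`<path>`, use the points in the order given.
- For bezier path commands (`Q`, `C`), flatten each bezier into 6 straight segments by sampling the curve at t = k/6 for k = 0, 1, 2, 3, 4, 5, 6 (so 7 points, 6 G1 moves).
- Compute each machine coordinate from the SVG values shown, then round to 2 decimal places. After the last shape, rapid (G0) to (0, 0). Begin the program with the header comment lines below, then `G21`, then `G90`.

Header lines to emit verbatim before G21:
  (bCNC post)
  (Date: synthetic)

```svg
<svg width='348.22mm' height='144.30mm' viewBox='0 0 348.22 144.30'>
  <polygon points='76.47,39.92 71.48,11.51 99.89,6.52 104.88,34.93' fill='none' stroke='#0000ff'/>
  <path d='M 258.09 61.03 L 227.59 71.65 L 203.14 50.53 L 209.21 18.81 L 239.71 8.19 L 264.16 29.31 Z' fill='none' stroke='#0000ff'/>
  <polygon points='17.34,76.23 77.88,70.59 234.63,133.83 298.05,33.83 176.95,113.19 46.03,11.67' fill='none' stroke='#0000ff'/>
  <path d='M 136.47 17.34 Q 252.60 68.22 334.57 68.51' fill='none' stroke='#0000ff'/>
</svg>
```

(bCNC post)
(Date: synthetic)
G21
G90
G0 X76.47 Y104.38
M4 S343
G1 X71.48 Y132.79 F2985
G1 X99.89 Y137.78
G1 X104.88 Y109.37
G1 X76.47 Y104.38
G0 X258.09 Y83.27
M4 S343
G1 X227.59 Y72.65 F2985
G1 X203.14 Y93.77
G1 X209.21 Y125.49
G1 X239.71 Y136.11
G1 X264.16 Y114.99
G1 X258.09 Y83.27
G0 X17.34 Y68.07
M4 S343
G1 X77.88 Y73.71 F2985
G1 X234.63 Y10.47
G1 X298.05 Y110.47
G1 X176.95 Y31.11
G1 X46.03 Y132.63
G1 X17.34 Y68.07
G0 X136.47 Y126.96
M4 S343
G1 X174.23 Y111.41 F2985
G1 X210.09 Y98.66
G1 X244.06 Y88.73
G1 X276.13 Y81.60
G1 X306.30 Y77.29
G1 X334.57 Y75.79
M5
G0 X0.00 Y0.00

viewBox `0 0 348.22 144.30` with mm width/height → 1 unit = 1 mm. Flip: y_m = 144.30 − y_svg.

**Shape 1** — `<polygon>` regular polygon, stroke `#0000ff` → engrave (S343, F2985). Machine vertices: (76.47,104.38) → (71.48,132.79) → (99.89,137.78) → (104.88,109.37) → (76.47,104.38). Closed: final G1 returns to the first vertex.

**Shape 2** — `<path>` regular polygon, stroke `#0000ff` → engrave (S343, F2985). Machine vertices: (258.09,83.27) → (227.59,72.65) → (203.14,93.77) → (209.21,125.49) → (239.71,136.11) → (264.16,114.99) → (258.09,83.27). Closed: final G1 returns to the first vertex.

**Shape 3** — `<polygon>` closed polygon, stroke `#0000ff` → engrave (S343, F2985). Machine vertices: (17.34,68.07) → (77.88,73.71) → (234.63,10.47) → (298.05,110.47) → (176.95,31.11) → (46.03,132.63) → (17.34,68.07). Closed: final G1 returns to the first vertex.

**Shape 4** — `<path>` quadratic bezier, stroke `#0000ff` → engrave (S343, F2985). Control points (SVG): P0=(136.47,17.34), P1=(252.60,68.22), P2=(334.57,68.51); sampled at t=k/6. Machine vertices: (136.47,126.96) → (174.23,111.41) → (210.09,98.66) → (244.06,88.73) → (276.13,81.60) → (306.30,77.29) → (334.57,75.79). Open path.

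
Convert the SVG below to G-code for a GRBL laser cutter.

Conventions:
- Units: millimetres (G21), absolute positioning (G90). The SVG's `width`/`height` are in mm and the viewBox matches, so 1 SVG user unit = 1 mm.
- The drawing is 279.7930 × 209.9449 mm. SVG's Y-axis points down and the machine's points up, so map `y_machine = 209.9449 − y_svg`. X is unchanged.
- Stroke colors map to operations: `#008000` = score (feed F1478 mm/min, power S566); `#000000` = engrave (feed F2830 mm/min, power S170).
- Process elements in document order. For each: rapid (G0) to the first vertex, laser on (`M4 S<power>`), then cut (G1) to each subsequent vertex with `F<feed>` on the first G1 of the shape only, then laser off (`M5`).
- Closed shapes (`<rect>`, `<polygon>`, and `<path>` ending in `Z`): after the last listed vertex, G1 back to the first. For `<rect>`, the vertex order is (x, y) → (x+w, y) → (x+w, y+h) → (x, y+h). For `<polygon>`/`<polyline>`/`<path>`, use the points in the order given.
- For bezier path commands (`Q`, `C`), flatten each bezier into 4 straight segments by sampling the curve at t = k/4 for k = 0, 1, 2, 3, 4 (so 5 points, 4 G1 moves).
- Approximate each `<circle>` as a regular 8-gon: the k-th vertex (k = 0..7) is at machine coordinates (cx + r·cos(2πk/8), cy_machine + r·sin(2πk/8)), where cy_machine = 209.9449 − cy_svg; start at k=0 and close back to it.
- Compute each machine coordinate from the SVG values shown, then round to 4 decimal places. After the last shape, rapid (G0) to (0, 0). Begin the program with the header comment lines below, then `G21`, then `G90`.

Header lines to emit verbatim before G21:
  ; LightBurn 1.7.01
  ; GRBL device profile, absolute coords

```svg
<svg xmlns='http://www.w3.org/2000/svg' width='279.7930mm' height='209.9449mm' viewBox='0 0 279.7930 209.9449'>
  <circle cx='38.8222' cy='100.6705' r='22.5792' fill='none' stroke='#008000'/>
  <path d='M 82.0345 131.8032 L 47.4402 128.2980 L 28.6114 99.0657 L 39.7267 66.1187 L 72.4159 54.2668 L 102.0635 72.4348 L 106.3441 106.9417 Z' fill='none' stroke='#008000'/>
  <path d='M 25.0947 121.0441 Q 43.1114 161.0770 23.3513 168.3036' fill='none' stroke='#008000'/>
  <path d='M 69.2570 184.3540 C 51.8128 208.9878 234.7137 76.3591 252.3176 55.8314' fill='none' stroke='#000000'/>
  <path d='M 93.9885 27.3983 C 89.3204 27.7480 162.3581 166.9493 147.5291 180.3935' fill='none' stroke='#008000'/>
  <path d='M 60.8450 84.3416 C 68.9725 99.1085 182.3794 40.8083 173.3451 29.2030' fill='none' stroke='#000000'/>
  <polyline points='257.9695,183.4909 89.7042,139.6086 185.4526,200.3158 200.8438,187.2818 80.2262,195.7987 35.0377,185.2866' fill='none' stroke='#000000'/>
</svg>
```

; LightBurn 1.7.01
; GRBL device profile, absolute coords
G21
G90
G0 X61.4014 Y109.2744
M4 S566
G1 X54.7881 Y125.2403 F1478
G1 X38.8222 Y131.8536
G1 X22.8563 Y125.2403
G1 X16.2430 Y109.2744
G1 X22.8563 Y93.3085
G1 X38.8222 Y86.6952
G1 X54.7881 Y93.3085
G1 X61.4014 Y109.2744
M5
G0 X82.0345 Y78.1417
M4 S566
G1 X47.4402 Y81.6469 F1478
G1 X28.6114 Y110.8792
G1 X39.7267 Y143.8262
G1 X72.4159 Y155.6781
G1 X102.0635 Y137.5101
G1 X106.3441 Y103.0032
G1 X82.0345 Y78.1417
M5
G0 X25.0947 Y88.9008
M4 S566
G1 X31.7420 Y70.9347 F1478
G1 X33.6672 Y57.0695
G1 X30.8703 Y47.3050
G1 X23.3513 Y41.6413
M5
G0 X69.2570 Y25.5909
M4 S170
G1 X88.0254 Y32.3935 F2830
G1 X147.6443 Y72.9166
G1 X213.8346 Y121.9076
G1 X252.3176 Y154.1135
M5
G0 X93.9885 Y182.5466
M4 S566
G1 X102.4702 Y160.3842 F1478
G1 X124.5691 Y110.9594
G1 X144.7629 Y59.0795
G1 X147.5291 Y29.5514
M5
G0 X60.8450 Y125.6033
M4 S170
G1 X83.1224 Y126.3569 F2830
G1 X123.5307 Y143.2830
G1 X160.7212 Y165.1539
G1 X173.3451 Y180.7419
M5
G0 X257.9695 Y26.4540
M4 S170
G1 X89.7042 Y70.3363 F2830
G1 X185.4526 Y9.6291
G1 X200.8438 Y22.6631
G1 X80.2262 Y14.1462
G1 X35.0377 Y24.6583
M5
G0 X0.0000 Y0.0000

1 u = 1 mm; y_m = 209.9449 − y.

[1] `<circle>` circle, #008000→score S566 F1478: (61.4014,109.2744) → (54.7881,125.2403) → (38.8222,131.8536) → (22.8563,125.2403) → (16.2430,109.2744) → (22.8563,93.3085) → (38.8222,86.6952) → (54.7881,93.3085) → (61.4014,109.2744) (closed)

[2] `<path>` regular polygon, #008000→score S566 F1478: (82.0345,78.1417) → (47.4402,81.6469) → (28.6114,110.8792) → (39.7267,143.8262) → (72.4159,155.6781) → (102.0635,137.5101) → (106.3441,103.0032) → (82.0345,78.1417) (closed)

[3] `<path>` quadratic bezier, #008000→score S566 F1478: (25.0947,88.9008) → (31.7420,70.9347) → (33.6672,57.0695) → (30.8703,47.3050) → (23.3513,41.6413)

[4] `<path>` cubic bezier, #000000→engrave S170 F2830: (69.2570,25.5909) → (88.0254,32.3935) → (147.6443,72.9166) → (213.8346,121.9076) → (252.3176,154.1135)

[5] `<path>` cubic bezier, #008000→score S566 F1478: (93.9885,182.5466) → (102.4702,160.3842) → (124.5691,110.9594) → (144.7629,59.0795) → (147.5291,29.5514)

[6] `<path>` cubic bezier, #000000→engrave S170 F2830: (60.8450,125.6033) → (83.1224,126.3569) → (123.5307,143.2830) → (160.7212,165.1539) → (173.3451,180.7419)

[7] `<polyline>` open polyline, #000000→engrave S170 F2830: (257.9695,26.4540) → (89.7042,70.3363) → (185.4526,9.6291) → (200.8438,22.6631) → (80.2262,14.1462) → (35.0377,24.6583)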